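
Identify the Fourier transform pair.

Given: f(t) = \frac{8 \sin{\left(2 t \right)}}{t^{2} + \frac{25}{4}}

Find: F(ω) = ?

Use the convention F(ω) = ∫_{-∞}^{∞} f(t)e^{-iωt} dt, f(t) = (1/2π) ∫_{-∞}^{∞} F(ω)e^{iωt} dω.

F(ω) = \frac{8 i \pi e^{- \frac{5 \left|{\omega + 2}\right|}{2}}}{5} - \frac{8 i \pi e^{- \frac{5 \left|{\omega - 2}\right|}{2}}}{5}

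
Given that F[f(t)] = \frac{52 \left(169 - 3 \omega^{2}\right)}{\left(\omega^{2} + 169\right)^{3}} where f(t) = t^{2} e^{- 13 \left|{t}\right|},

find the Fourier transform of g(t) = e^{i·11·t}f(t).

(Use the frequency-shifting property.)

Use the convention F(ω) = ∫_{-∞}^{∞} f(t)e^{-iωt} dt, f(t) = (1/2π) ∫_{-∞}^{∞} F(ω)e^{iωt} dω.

F[g](ω) = \frac{52 \left(169 - 3 \left(\omega - 11\right)^{2}\right)}{\left(\left(\omega - 11\right)^{2} + 169\right)^{3}}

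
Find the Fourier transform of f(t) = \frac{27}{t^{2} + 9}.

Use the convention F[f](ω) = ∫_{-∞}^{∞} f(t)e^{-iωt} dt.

F(ω) = 9 \pi e^{- 3 \left|{\omega}\right|}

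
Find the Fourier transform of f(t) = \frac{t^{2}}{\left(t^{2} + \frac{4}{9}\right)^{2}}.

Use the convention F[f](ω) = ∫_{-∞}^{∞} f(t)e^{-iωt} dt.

F(ω) = \frac{\pi \left(3 - 2 \left|{\omega}\right|\right) e^{- \frac{2 \left|{\omega}\right|}{3}}}{4}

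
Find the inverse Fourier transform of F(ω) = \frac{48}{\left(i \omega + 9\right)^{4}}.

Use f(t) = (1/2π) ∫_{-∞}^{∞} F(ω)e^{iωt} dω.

f(t) = 8 t^{3} e^{- 9 t} u\left(t\right)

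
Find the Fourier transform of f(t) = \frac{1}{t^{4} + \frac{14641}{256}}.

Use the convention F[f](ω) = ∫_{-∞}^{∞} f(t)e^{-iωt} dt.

F(ω) = \frac{64 \pi e^{- \frac{11 \sqrt{2} \left|{\omega}\right|}{8}} \sin{\left(\frac{11 \sqrt{2} \left|{\omega}\right|}{8} + \frac{\pi}{4} \right)}}{1331}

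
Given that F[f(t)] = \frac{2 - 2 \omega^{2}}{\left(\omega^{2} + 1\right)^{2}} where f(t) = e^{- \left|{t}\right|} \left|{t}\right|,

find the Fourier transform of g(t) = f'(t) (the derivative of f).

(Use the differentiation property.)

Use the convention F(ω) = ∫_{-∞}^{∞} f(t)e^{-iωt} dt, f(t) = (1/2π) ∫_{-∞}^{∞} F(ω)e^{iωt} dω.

F[g](ω) = - \frac{2 i \omega \left(\omega^{2} - 1\right)}{\left(\omega^{2} + 1\right)^{2}}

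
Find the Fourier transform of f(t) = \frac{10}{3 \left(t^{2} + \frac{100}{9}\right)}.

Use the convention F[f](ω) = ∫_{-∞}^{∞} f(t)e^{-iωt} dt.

F(ω) = \pi e^{- \frac{10 \left|{\omega}\right|}{3}}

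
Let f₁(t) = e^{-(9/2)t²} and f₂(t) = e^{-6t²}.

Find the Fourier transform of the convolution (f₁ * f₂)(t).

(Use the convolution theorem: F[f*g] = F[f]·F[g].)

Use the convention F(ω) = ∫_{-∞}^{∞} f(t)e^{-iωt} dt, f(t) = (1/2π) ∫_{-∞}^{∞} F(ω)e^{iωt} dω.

F[f₁*f₂](ω) = \frac{\sqrt{3} \pi e^{- \frac{7 \omega^{2}}{72}}}{9}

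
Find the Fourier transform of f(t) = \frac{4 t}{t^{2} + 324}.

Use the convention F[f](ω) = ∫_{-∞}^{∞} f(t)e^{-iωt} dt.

F(ω) = - 4 i \pi e^{- 18 \left|{\omega}\right|} \operatorname{sign}{\left(\omega \right)}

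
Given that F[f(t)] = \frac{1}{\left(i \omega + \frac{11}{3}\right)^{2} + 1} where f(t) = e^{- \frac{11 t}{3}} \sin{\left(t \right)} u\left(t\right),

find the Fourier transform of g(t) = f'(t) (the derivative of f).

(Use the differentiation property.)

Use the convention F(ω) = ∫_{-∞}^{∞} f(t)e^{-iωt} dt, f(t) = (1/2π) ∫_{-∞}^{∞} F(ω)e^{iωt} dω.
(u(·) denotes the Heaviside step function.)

F[g](ω) = \frac{9 i \omega}{\left(3 i \omega + 11\right)^{2} + 9}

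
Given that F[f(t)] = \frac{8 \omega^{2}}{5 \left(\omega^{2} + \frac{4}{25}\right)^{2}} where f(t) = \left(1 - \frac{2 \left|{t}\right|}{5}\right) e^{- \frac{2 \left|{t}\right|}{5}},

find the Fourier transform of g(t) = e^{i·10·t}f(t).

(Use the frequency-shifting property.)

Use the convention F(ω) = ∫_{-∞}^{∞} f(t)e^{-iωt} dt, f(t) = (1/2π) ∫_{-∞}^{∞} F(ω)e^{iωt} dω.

F[g](ω) = \frac{1000 \left(\omega - 10\right)^{2}}{\left(25 \left(\omega - 10\right)^{2} + 4\right)^{2}}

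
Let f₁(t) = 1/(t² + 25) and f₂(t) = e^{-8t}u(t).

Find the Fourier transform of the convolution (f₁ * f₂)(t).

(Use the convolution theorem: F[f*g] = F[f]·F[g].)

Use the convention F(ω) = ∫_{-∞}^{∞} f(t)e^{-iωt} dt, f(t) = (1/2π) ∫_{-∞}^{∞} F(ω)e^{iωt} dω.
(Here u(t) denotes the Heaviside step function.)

F[f₁*f₂](ω) = \frac{\pi e^{- 5 \left|{\omega}\right|}}{5 \left(i \omega + 8\right)}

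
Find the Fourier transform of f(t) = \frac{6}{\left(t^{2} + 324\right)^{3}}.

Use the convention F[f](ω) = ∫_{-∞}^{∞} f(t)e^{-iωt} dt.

F(ω) = \frac{\pi \left(108 \omega^{2} + 18 \left|{\omega}\right| + 1\right) e^{- 18 \left|{\omega}\right|}}{839808}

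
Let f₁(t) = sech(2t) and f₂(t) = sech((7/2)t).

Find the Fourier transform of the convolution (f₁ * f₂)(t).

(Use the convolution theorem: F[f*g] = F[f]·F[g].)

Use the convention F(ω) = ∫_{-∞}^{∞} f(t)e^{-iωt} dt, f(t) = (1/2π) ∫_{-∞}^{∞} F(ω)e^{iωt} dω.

F[f₁*f₂](ω) = \frac{\pi^{2}}{7 \cosh{\left(\frac{\pi \omega}{7} \right)} \cosh{\left(\frac{\pi \omega}{4} \right)}}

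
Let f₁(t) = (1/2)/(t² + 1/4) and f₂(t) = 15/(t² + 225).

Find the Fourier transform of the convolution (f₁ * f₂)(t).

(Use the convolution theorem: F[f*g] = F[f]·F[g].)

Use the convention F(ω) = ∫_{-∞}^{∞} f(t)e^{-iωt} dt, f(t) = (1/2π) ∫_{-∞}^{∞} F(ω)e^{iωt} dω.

F[f₁*f₂](ω) = \pi^{2} e^{- \frac{31 \left|{\omega}\right|}{2}}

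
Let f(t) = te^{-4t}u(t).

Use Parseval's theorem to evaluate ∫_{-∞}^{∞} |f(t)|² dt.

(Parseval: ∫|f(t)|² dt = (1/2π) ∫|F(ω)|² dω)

∫|f(t)|² dt = \frac{1}{256}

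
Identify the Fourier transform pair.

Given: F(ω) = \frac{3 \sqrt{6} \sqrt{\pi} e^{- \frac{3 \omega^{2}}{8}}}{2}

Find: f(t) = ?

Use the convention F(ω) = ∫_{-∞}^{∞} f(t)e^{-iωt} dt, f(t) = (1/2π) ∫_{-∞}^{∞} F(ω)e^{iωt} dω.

f(t) = 3 e^{- \frac{2 t^{2}}{3}}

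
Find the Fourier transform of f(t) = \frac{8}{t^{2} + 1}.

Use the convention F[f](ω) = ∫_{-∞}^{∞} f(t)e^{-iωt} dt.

F(ω) = 8 \pi e^{- \left|{\omega}\right|}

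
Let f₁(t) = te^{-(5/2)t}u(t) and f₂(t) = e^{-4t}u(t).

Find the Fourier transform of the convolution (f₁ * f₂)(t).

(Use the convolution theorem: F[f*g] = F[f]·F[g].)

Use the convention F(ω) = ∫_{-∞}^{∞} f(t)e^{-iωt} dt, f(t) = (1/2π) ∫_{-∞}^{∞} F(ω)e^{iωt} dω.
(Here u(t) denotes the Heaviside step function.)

F[f₁*f₂](ω) = \frac{4}{\left(i \omega + 4\right) \left(2 i \omega + 5\right)^{2}}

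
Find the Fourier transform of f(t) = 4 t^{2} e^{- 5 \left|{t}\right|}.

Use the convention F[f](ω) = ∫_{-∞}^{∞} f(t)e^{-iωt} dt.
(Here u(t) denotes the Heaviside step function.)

F(ω) = \frac{80 \left(25 - 3 \omega^{2}\right)}{\left(\omega^{2} + 25\right)^{3}}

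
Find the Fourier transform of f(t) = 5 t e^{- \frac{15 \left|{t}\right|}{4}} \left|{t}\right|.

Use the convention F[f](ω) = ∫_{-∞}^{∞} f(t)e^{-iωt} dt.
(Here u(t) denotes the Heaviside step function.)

F(ω) = \frac{5120 i \omega \left(16 \omega^{2} - 675\right)}{\left(16 \omega^{2} + 225\right)^{3}}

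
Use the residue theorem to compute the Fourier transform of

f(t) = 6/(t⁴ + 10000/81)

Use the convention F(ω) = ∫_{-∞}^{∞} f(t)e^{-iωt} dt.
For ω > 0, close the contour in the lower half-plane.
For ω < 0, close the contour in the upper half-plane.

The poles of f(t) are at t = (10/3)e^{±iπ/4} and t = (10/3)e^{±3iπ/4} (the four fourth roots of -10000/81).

Let g(z) = f(z)e^{-iωz}; for large |z| the factor e^{-iωz} decays in the lower half-plane when ω > 0 and in the upper half-plane when ω < 0.

Case ω > 0 (lower half-plane, clockwise contour ⇒ F(ω) = -2πi·ΣRes):
  Res_{z = - \frac{5 \sqrt{2}}{3} - \frac{5 \sqrt{2} i}{3}} g(z) = \frac{81 \sqrt{2} i \left(1 - i\right) e^{\frac{5 \sqrt{2} \omega \left(-1 + i\right)}{3}}}{4000}
  Res_{z = \frac{5 \sqrt{2}}{3} - \frac{5 \sqrt{2} i}{3}} g(z) = \frac{81 \sqrt{2} i \left(1 + i\right) e^{- \frac{5 \sqrt{2} \omega \left(1 + i\right)}{3}}}{4000}
  F(ω) = -2πi·ΣRes = \frac{81 \sqrt{2} \pi \left(1 - i\right) \left(e^{\frac{10 \sqrt{2} i \omega}{3}} + i\right) e^{- \frac{5 \sqrt{2} \omega \left(1 + i\right)}{3}}}{2000} = \frac{81 \pi e^{- \frac{5 \sqrt{2} \omega}{3}} \sin{\left(\frac{5 \sqrt{2} \omega}{3} + \frac{\pi}{4} \right)}}{500}

Case ω < 0 (upper half-plane, counterclockwise contour ⇒ F(ω) = +2πi·ΣRes):
  Res_{z = \frac{5 \sqrt{2}}{3} + \frac{5 \sqrt{2} i}{3}} g(z) = \frac{81 \sqrt{2} i \left(-1 + i\right) e^{\frac{5 \sqrt{2} \omega \left(1 - i\right)}{3}}}{4000}
  Res_{z = - \frac{5 \sqrt{2}}{3} + \frac{5 \sqrt{2} i}{3}} g(z) = \frac{81 \sqrt{2} \left(1 - i\right) e^{\frac{5 \sqrt{2} \omega \left(1 + i\right)}{3}}}{4000}
  F(ω) = 2πi·ΣRes = - \frac{81 \sqrt{2} i \pi \left(i \left(1 - i\right) e^{\frac{5 \sqrt{2} \omega \left(1 - i\right)}{3}} - \left(1 - i\right) e^{\frac{5 \sqrt{2} \omega \left(1 + i\right)}{3}}\right)}{2000} = \frac{81 \pi e^{\frac{5 \sqrt{2} \omega}{3}} \cos{\left(\frac{5 \sqrt{2} \omega}{3} + \frac{\pi}{4} \right)}}{500}

Both cases combine into a single formula in |ω|:

F(ω) = \frac{81 \pi e^{- \frac{5 \sqrt{2} \left|{\omega}\right|}{3}} \sin{\left(\frac{5 \sqrt{2} \left|{\omega}\right|}{3} + \frac{\pi}{4} \right)}}{500}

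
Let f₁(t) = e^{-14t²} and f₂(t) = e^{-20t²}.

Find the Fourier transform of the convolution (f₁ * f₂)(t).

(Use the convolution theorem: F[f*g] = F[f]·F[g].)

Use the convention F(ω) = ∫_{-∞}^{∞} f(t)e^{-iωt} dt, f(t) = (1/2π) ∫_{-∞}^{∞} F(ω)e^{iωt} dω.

F[f₁*f₂](ω) = \frac{\sqrt{70} \pi e^{- \frac{17 \omega^{2}}{560}}}{140}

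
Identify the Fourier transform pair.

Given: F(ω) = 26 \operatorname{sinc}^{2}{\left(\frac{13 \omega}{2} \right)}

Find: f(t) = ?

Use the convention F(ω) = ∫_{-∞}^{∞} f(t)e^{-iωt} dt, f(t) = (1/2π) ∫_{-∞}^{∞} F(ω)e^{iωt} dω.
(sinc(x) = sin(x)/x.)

f(t) = 2 \left(\begin{cases} 1 - \frac{\left|{t}\right|}{13} & \text{for}\: \left|{t}\right| < 13 \\0 & \text{otherwise} \end{cases}\right)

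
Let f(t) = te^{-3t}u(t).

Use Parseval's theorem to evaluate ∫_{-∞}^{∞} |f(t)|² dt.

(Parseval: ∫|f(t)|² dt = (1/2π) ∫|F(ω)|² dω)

∫|f(t)|² dt = \frac{1}{108}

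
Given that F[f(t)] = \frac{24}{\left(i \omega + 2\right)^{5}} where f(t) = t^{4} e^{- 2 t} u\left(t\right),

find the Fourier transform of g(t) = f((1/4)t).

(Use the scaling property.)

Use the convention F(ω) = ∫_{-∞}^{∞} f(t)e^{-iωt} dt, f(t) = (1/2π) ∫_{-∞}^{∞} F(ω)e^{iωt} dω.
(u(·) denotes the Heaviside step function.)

F[g](ω) = \frac{3}{\left(2 i \omega + 1\right)^{5}}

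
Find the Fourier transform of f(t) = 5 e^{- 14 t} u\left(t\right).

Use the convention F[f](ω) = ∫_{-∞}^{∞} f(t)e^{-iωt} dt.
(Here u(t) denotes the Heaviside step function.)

F(ω) = \frac{5}{i \omega + 14}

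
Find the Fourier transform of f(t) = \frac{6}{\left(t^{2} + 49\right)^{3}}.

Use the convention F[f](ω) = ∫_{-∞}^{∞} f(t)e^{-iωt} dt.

F(ω) = \frac{3 \pi \left(49 \omega^{2} + 21 \left|{\omega}\right| + 3\right) e^{- 7 \left|{\omega}\right|}}{67228}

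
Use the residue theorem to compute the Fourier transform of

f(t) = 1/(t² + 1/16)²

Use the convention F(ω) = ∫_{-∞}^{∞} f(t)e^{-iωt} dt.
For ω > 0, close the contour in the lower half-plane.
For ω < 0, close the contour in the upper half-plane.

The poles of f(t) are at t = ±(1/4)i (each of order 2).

Let g(z) = f(z)e^{-iωz}; for large |z| the factor e^{-iωz} decays in the lower half-plane when ω > 0 and in the upper half-plane when ω < 0.

Case ω > 0 (lower half-plane, clockwise contour ⇒ F(ω) = -2πi·ΣRes):
  Res_{z = - \frac{i}{4}} g(z) = 4 i \left(\omega + 4\right) e^{- \frac{\omega}{4}} (pole of order 2)
  F(ω) = -2πi·ΣRes = 8 \pi \left(\omega + 4\right) e^{- \frac{\omega}{4}}

Case ω < 0 (upper half-plane, counterclockwise contour ⇒ F(ω) = +2πi·ΣRes):
  Res_{z = \frac{i}{4}} g(z) = 4 i \left(\omega - 4\right) e^{\frac{\omega}{4}} (pole of order 2)
  F(ω) = 2πi·ΣRes = 8 \pi \left(4 - \omega\right) e^{\frac{\omega}{4}}

Both cases combine into a single formula in |ω|:

F(ω) = 8 \pi \left(\left|{\omega}\right| + 4\right) e^{- \frac{\left|{\omega}\right|}{4}}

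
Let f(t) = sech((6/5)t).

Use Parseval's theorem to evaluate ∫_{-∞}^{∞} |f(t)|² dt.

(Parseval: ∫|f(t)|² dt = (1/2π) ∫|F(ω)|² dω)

∫|f(t)|² dt = \frac{5}{3}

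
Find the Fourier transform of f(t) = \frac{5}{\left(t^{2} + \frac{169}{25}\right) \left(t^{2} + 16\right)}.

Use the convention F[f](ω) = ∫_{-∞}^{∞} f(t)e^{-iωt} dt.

F(ω) = - \frac{125 \pi e^{- 4 \left|{\omega}\right|}}{924} + \frac{625 \pi e^{- \frac{13 \left|{\omega}\right|}{5}}}{3003}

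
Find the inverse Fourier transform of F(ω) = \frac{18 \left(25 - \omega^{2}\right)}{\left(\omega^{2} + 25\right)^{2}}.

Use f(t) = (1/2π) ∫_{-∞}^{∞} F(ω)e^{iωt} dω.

f(t) = 9 e^{- 5 \left|{t}\right|} \left|{t}\right|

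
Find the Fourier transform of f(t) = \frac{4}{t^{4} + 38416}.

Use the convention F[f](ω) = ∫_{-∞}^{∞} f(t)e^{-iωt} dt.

F(ω) = \frac{\pi e^{- 7 \sqrt{2} \left|{\omega}\right|} \sin{\left(7 \sqrt{2} \left|{\omega}\right| + \frac{\pi}{4} \right)}}{686}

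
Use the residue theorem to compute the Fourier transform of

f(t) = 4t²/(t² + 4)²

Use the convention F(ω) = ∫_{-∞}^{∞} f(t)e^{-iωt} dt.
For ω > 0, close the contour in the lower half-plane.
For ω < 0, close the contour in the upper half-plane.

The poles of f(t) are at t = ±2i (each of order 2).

Let g(z) = f(z)e^{-iωz}; for large |z| the factor e^{-iωz} decays in the lower half-plane when ω > 0 and in the upper half-plane when ω < 0.

Case ω > 0 (lower half-plane, clockwise contour ⇒ F(ω) = -2πi·ΣRes):
  Res_{z = - 2 i} g(z) = i \left(\frac{1}{2} - \omega\right) e^{- 2 \omega} (pole of order 2)
  F(ω) = -2πi·ΣRes = \pi \left(1 - 2 \omega\right) e^{- 2 \omega}

Case ω < 0 (upper half-plane, counterclockwise contour ⇒ F(ω) = +2πi·ΣRes):
  Res_{z = 2 i} g(z) = i \left(- \omega - \frac{1}{2}\right) e^{2 \omega} (pole of order 2)
  F(ω) = 2πi·ΣRes = \pi \left(2 \omega + 1\right) e^{2 \omega}

Both cases combine into a single formula in |ω|:

F(ω) = \pi \left(1 - 2 \left|{\omega}\right|\right) e^{- 2 \left|{\omega}\right|}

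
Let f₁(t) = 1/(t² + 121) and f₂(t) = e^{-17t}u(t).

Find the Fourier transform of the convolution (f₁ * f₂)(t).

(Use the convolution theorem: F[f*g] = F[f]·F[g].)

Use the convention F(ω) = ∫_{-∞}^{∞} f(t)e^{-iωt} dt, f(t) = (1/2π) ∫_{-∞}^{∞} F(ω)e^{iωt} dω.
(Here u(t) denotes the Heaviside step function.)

F[f₁*f₂](ω) = \frac{\pi e^{- 11 \left|{\omega}\right|}}{11 \left(i \omega + 17\right)}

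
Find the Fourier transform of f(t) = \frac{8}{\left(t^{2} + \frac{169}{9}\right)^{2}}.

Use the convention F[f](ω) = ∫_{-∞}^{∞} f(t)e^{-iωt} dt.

F(ω) = \frac{36 \pi \left(13 \left|{\omega}\right| + 3\right) e^{- \frac{13 \left|{\omega}\right|}{3}}}{2197}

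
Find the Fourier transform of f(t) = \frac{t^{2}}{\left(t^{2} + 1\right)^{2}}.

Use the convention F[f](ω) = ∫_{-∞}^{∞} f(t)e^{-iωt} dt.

F(ω) = \frac{\pi \left(1 - \left|{\omega}\right|\right) e^{- \left|{\omega}\right|}}{2}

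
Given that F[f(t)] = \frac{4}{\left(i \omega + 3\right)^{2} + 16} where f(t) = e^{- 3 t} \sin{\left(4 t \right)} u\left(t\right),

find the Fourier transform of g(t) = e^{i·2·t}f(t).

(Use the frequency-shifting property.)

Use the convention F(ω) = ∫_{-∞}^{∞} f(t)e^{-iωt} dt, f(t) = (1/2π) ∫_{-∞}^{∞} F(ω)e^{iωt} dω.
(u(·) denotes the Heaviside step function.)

F[g](ω) = \frac{4}{\left(i \left(\omega - 2\right) + 3\right)^{2} + 16}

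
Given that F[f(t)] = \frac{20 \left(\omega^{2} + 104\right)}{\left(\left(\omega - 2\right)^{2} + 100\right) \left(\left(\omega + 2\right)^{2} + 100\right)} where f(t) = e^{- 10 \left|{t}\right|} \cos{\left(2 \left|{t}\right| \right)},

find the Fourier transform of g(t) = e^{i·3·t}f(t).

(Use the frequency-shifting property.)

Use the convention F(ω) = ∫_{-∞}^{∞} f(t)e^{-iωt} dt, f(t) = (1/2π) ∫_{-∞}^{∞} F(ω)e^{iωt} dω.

F[g](ω) = \frac{20 \left(\left(\omega - 3\right)^{2} + 104\right)}{\left(\left(\omega - 5\right)^{2} + 100\right) \left(\left(\omega - 1\right)^{2} + 100\right)}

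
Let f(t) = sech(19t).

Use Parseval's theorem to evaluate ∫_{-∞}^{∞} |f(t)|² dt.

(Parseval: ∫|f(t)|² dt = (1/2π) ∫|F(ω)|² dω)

∫|f(t)|² dt = \frac{2}{19}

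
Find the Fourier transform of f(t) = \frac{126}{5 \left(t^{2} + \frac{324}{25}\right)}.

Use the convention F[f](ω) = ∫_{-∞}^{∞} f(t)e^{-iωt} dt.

F(ω) = 7 \pi e^{- \frac{18 \left|{\omega}\right|}{5}}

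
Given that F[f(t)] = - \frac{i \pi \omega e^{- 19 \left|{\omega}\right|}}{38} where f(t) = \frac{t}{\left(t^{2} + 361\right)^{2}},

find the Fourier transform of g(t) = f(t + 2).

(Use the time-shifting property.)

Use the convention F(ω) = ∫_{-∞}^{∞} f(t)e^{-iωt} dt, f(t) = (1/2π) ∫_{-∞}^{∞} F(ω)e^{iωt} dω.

F[g](ω) = - \frac{i \pi \omega e^{2 i \omega - 19 \left|{\omega}\right|}}{38}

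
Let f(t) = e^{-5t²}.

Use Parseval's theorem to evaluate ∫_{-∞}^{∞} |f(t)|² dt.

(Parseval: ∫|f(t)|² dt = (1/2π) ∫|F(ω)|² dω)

∫|f(t)|² dt = \frac{\sqrt{10} \sqrt{\pi}}{10}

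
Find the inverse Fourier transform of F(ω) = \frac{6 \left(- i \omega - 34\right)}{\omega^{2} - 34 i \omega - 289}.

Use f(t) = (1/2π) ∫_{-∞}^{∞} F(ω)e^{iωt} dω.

f(t) = 6 \left(17 t + 1\right) e^{- 17 t} u\left(t\right)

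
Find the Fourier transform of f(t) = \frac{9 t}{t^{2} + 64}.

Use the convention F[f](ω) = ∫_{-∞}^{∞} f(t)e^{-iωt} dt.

F(ω) = - 9 i \pi e^{- 8 \left|{\omega}\right|} \operatorname{sign}{\left(\omega \right)}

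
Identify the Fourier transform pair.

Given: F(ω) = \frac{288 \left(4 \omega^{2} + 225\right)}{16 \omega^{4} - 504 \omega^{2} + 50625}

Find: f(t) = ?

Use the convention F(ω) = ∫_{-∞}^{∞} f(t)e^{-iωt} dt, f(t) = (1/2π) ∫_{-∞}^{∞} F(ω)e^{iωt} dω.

f(t) = 8 e^{- \frac{9 \left|{t}\right|}{2}} \cos{\left(6 \left|{t}\right| \right)}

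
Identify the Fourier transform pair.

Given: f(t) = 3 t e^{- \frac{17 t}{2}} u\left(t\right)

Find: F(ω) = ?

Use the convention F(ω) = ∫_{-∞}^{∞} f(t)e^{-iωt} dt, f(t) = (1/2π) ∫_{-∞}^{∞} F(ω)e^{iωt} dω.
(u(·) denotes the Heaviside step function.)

F(ω) = \frac{12}{\left(2 i \omega + 17\right)^{2}}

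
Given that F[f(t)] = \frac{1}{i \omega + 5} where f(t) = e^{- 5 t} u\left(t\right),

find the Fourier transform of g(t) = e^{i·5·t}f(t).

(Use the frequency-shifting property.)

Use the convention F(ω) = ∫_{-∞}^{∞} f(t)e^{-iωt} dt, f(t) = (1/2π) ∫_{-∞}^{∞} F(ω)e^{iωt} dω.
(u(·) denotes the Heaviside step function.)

F[g](ω) = \frac{1}{i \left(\omega - 5\right) + 5}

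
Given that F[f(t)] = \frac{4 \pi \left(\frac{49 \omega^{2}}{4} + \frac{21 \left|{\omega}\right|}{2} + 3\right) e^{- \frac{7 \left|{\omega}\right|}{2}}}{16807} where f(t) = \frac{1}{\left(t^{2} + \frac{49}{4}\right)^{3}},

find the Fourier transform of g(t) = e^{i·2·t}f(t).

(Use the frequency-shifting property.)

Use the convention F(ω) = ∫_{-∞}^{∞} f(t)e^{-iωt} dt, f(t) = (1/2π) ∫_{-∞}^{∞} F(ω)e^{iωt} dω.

F[g](ω) = \frac{\pi \left(49 \left(\omega - 2\right)^{2} + 42 \left|{\omega - 2}\right| + 12\right) e^{- \frac{7 \left|{\omega - 2}\right|}{2}}}{16807}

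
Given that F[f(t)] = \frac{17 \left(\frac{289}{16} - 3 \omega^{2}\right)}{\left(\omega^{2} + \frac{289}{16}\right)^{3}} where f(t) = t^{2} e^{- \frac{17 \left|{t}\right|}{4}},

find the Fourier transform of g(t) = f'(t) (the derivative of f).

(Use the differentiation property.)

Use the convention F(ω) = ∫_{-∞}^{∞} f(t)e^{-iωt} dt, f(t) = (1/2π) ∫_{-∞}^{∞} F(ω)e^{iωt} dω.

F[g](ω) = - \frac{4352 i \omega \left(48 \omega^{2} - 289\right)}{\left(16 \omega^{2} + 289\right)^{3}}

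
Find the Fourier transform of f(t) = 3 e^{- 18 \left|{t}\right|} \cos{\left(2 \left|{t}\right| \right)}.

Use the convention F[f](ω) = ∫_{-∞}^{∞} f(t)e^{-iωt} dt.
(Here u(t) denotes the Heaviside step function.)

F(ω) = \frac{108 \left(\omega^{2} + 328\right)}{\omega^{4} + 640 \omega^{2} + 107584}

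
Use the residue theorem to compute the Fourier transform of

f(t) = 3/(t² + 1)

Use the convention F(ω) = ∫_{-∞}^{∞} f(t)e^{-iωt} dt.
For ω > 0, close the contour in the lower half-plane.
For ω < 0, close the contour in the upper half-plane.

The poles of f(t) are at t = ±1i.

Let g(z) = f(z)e^{-iωz}; for large |z| the factor e^{-iωz} decays in the lower half-plane when ω > 0 and in the upper half-plane when ω < 0.

Case ω > 0 (lower half-plane, clockwise contour ⇒ F(ω) = -2πi·ΣRes):
  Res_{z = - i} g(z) = \frac{3 i e^{- \omega}}{2}
  F(ω) = -2πi·ΣRes = 3 \pi e^{- \omega}

Case ω < 0 (upper half-plane, counterclockwise contour ⇒ F(ω) = +2πi·ΣRes):
  Res_{z = i} g(z) = - \frac{3 i e^{\omega}}{2}
  F(ω) = 2πi·ΣRes = 3 \pi e^{\omega}

Both cases combine into a single formula in |ω|:

F(ω) = 3 \pi e^{- \left|{\omega}\right|}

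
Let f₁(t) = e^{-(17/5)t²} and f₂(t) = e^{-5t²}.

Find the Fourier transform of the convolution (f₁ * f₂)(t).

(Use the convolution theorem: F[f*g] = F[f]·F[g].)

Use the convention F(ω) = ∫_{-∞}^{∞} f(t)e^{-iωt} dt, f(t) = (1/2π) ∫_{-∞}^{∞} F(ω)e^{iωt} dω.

F[f₁*f₂](ω) = \frac{\sqrt{17} \pi e^{- \frac{21 \omega^{2}}{170}}}{17}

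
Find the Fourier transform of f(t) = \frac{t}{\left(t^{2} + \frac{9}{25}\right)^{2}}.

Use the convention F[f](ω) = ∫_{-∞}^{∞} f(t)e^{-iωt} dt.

F(ω) = - \frac{5 i \pi \omega e^{- \frac{3 \left|{\omega}\right|}{5}}}{6}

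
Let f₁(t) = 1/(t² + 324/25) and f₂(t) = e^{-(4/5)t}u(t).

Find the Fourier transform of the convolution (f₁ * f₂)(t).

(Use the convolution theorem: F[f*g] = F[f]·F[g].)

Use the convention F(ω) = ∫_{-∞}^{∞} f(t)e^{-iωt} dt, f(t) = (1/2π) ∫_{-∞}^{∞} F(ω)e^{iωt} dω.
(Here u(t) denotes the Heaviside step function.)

F[f₁*f₂](ω) = \frac{25 \pi e^{- \frac{18 \left|{\omega}\right|}{5}}}{18 \left(5 i \omega + 4\right)}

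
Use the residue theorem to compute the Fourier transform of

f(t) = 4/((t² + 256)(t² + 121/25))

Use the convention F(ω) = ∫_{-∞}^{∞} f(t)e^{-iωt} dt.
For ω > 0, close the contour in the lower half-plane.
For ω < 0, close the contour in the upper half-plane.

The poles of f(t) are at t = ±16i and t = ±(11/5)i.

Let g(z) = f(z)e^{-iωz}; for large |z| the factor e^{-iωz} decays in the lower half-plane when ω > 0 and in the upper half-plane when ω < 0.

Case ω > 0 (lower half-plane, clockwise contour ⇒ F(ω) = -2πi·ΣRes):
  Res_{z = - 16 i} g(z) = - \frac{25 i e^{- 16 \omega}}{50232}
  Res_{z = - \frac{11 i}{5}} g(z) = \frac{250 i e^{- \frac{11 \omega}{5}}}{69069}
  F(ω) = -2πi·ΣRes = - \frac{25 \pi e^{- 16 \omega}}{25116} + \frac{500 \pi e^{- \frac{11 \omega}{5}}}{69069}

Case ω < 0 (upper half-plane, counterclockwise contour ⇒ F(ω) = +2πi·ΣRes):
  Res_{z = 16 i} g(z) = \frac{25 i e^{16 \omega}}{50232}
  Res_{z = \frac{11 i}{5}} g(z) = - \frac{250 i e^{\frac{11 \omega}{5}}}{69069}
  F(ω) = 2πi·ΣRes = \frac{25 \pi \left(80 e^{\frac{11 \omega}{5}} - 11 e^{16 \omega}\right)}{276276}

Both cases combine into a single formula in |ω|:

F(ω) = - \frac{25 \pi e^{- 16 \left|{\omega}\right|}}{25116} + \frac{500 \pi e^{- \frac{11 \left|{\omega}\right|}{5}}}{69069}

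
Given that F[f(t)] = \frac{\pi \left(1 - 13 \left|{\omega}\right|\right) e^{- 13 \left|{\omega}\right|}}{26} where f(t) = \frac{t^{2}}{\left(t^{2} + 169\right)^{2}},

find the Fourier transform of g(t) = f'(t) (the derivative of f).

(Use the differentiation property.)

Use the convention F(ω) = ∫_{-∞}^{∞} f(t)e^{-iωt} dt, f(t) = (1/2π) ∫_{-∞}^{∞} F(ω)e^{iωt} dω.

F[g](ω) = \frac{i \pi \omega \left(1 - 13 \left|{\omega}\right|\right) e^{- 13 \left|{\omega}\right|}}{26}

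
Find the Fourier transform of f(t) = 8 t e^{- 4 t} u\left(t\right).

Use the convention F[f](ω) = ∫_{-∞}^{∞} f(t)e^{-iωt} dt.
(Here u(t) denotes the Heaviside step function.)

F(ω) = \frac{8}{\left(i \omega + 4\right)^{2}}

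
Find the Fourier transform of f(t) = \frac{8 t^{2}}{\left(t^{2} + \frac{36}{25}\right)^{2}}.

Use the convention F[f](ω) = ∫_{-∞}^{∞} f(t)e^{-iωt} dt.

F(ω) = \frac{2 \pi \left(5 - 6 \left|{\omega}\right|\right) e^{- \frac{6 \left|{\omega}\right|}{5}}}{3}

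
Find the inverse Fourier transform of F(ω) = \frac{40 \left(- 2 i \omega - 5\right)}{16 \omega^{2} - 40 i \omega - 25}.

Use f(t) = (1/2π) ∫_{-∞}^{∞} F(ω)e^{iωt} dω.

f(t) = 5 \left(\frac{5 t}{4} + 1\right) e^{- \frac{5 t}{4}} u\left(t\right)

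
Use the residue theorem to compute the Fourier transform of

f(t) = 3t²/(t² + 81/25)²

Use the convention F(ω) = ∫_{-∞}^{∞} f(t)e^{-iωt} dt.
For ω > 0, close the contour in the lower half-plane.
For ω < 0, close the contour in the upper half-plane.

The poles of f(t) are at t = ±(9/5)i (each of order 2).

Let g(z) = f(z)e^{-iωz}; for large |z| the factor e^{-iωz} decays in the lower half-plane when ω > 0 and in the upper half-plane when ω < 0.

Case ω > 0 (lower half-plane, clockwise contour ⇒ F(ω) = -2πi·ΣRes):
  Res_{z = - \frac{9 i}{5}} g(z) = \frac{i \left(5 - 9 \omega\right) e^{- \frac{9 \omega}{5}}}{12} (pole of order 2)
  F(ω) = -2πi·ΣRes = \frac{\pi \left(5 - 9 \omega\right) e^{- \frac{9 \omega}{5}}}{6}

Case ω < 0 (upper half-plane, counterclockwise contour ⇒ F(ω) = +2πi·ΣRes):
  Res_{z = \frac{9 i}{5}} g(z) = \frac{i \left(- 9 \omega - 5\right) e^{\frac{9 \omega}{5}}}{12} (pole of order 2)
  F(ω) = 2πi·ΣRes = \frac{\pi \left(9 \omega + 5\right) e^{\frac{9 \omega}{5}}}{6}

Both cases combine into a single formula in |ω|:

F(ω) = \frac{\pi \left(5 - 9 \left|{\omega}\right|\right) e^{- \frac{9 \left|{\omega}\right|}{5}}}{6}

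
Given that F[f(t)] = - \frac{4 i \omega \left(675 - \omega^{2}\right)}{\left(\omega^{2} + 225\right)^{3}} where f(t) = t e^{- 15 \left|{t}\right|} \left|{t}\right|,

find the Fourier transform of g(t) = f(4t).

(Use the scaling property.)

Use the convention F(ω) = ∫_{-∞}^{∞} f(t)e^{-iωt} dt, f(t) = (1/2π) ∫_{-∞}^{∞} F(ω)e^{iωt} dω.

F[g](ω) = \frac{64 i \omega \left(\omega^{2} - 10800\right)}{\left(\omega^{2} + 3600\right)^{3}}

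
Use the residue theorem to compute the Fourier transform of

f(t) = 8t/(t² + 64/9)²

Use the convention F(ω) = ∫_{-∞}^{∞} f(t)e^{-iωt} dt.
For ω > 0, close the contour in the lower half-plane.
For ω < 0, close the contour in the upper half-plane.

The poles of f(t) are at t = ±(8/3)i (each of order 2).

Let g(z) = f(z)e^{-iωz}; for large |z| the factor e^{-iωz} decays in the lower half-plane when ω > 0 and in the upper half-plane when ω < 0.

Case ω > 0 (lower half-plane, clockwise contour ⇒ F(ω) = -2πi·ΣRes):
  Res_{z = - \frac{8 i}{3}} g(z) = \frac{3 \omega e^{- \frac{8 \omega}{3}}}{4} (pole of order 2)
  F(ω) = -2πi·ΣRes = - \frac{3 i \pi \omega e^{- \frac{8 \omega}{3}}}{2}

Case ω < 0 (upper half-plane, counterclockwise contour ⇒ F(ω) = +2πi·ΣRes):
  Res_{z = \frac{8 i}{3}} g(z) = - \frac{3 \omega e^{\frac{8 \omega}{3}}}{4} (pole of order 2)
  F(ω) = 2πi·ΣRes = - \frac{3 i \pi \omega e^{\frac{8 \omega}{3}}}{2}

Both cases combine into a single formula in |ω|:

F(ω) = - \frac{3 i \pi \omega e^{- \frac{8 \left|{\omega}\right|}{3}}}{2}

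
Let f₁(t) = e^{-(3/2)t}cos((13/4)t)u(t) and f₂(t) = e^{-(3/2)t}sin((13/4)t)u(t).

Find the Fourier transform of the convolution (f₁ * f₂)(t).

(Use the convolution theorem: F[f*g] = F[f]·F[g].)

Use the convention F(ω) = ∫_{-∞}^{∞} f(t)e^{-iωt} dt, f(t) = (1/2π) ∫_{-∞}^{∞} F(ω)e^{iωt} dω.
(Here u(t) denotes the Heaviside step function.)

F[f₁*f₂](ω) = \frac{416 \left(2 i \omega + 3\right)}{\left(4 \left(2 i \omega + 3\right)^{2} + 169\right)^{2}}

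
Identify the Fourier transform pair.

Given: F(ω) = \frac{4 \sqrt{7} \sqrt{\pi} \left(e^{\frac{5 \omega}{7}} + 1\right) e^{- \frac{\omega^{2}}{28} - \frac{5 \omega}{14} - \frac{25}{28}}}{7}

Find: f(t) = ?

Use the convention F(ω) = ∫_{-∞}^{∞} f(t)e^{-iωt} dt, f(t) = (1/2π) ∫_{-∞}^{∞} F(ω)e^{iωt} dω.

f(t) = 8 e^{- 7 t^{2}} \cos{\left(5 t \right)}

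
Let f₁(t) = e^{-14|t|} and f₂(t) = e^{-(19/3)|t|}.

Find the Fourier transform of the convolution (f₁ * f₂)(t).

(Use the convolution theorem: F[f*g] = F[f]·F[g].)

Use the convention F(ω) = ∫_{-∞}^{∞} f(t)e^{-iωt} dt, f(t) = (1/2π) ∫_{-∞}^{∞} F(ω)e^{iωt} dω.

F[f₁*f₂](ω) = \frac{3192}{\left(\omega^{2} + 196\right) \left(9 \omega^{2} + 361\right)}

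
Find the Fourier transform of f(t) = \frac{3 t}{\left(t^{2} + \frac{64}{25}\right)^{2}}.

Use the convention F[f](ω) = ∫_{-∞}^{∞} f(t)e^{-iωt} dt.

F(ω) = - \frac{15 i \pi \omega e^{- \frac{8 \left|{\omega}\right|}{5}}}{16}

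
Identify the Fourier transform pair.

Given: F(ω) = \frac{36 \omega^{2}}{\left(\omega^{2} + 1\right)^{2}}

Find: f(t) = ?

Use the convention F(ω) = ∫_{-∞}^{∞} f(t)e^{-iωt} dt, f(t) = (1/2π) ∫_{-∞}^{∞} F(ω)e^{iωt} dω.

f(t) = 9 \left(1 - \left|{t}\right|\right) e^{- \left|{t}\right|}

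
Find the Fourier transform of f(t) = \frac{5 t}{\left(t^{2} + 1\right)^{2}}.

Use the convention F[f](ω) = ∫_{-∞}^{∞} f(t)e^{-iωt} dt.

F(ω) = - \frac{5 i \pi \omega e^{- \left|{\omega}\right|}}{2}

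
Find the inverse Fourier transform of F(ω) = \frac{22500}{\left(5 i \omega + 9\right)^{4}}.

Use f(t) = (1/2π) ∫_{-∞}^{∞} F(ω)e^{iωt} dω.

f(t) = 6 t^{3} e^{- \frac{9 t}{5}} u\left(t\right)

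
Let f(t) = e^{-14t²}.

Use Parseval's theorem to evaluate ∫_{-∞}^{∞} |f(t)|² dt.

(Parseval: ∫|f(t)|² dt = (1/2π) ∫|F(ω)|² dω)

∫|f(t)|² dt = \frac{\sqrt{7} \sqrt{\pi}}{14}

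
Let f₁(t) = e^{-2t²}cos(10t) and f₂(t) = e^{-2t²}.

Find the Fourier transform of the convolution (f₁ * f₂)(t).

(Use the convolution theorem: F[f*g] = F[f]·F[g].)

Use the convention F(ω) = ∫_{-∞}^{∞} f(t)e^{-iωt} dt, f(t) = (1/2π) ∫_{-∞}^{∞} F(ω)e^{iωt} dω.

F[f₁*f₂](ω) = \frac{\pi \left(e^{5 \omega} + 1\right) e^{- \frac{\omega^{2}}{4} - \frac{5 \omega}{2} - \frac{25}{2}}}{4}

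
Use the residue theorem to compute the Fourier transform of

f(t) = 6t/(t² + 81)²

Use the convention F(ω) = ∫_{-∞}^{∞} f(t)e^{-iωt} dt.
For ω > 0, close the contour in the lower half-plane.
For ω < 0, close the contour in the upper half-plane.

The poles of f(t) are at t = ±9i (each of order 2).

Let g(z) = f(z)e^{-iωz}; for large |z| the factor e^{-iωz} decays in the lower half-plane when ω > 0 and in the upper half-plane when ω < 0.

Case ω > 0 (lower half-plane, clockwise contour ⇒ F(ω) = -2πi·ΣRes):
  Res_{z = - 9 i} g(z) = \frac{\omega e^{- 9 \omega}}{6} (pole of order 2)
  F(ω) = -2πi·ΣRes = - \frac{i \pi \omega e^{- 9 \omega}}{3}

Case ω < 0 (upper half-plane, counterclockwise contour ⇒ F(ω) = +2πi·ΣRes):
  Res_{z = 9 i} g(z) = - \frac{\omega e^{9 \omega}}{6} (pole of order 2)
  F(ω) = 2πi·ΣRes = - \frac{i \pi \omega e^{9 \omega}}{3}

Both cases combine into a single formula in |ω|:

F(ω) = - \frac{i \pi \omega e^{- 9 \left|{\omega}\right|}}{3}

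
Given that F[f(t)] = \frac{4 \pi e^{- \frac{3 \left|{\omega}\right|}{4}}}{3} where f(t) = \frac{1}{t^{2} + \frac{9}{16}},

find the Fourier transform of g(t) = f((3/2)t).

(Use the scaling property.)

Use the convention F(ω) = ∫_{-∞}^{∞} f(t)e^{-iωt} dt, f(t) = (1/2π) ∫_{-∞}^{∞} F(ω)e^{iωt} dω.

F[g](ω) = \frac{8 \pi e^{- \frac{\left|{\omega}\right|}{2}}}{9}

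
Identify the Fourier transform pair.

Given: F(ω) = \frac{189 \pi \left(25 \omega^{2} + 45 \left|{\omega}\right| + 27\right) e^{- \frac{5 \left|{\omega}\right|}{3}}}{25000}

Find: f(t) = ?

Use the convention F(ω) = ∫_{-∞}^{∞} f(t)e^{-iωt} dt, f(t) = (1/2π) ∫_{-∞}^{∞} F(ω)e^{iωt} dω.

f(t) = \frac{7}{\left(t^{2} + \frac{25}{9}\right)^{3}}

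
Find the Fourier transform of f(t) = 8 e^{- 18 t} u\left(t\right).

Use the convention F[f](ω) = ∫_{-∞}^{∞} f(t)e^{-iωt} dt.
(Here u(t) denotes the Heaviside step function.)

F(ω) = \frac{8}{i \omega + 18}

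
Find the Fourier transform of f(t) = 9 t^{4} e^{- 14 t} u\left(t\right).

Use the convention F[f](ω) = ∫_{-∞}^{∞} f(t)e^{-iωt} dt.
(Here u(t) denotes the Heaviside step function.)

F(ω) = \frac{216}{\left(i \omega + 14\right)^{5}}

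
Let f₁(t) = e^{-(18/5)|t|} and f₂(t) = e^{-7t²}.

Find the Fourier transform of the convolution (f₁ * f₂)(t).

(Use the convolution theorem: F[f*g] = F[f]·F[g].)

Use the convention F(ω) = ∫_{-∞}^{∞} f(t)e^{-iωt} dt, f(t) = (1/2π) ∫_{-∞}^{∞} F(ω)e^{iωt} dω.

F[f₁*f₂](ω) = \frac{180 \sqrt{7} \sqrt{\pi} e^{- \frac{\omega^{2}}{28}}}{7 \left(25 \omega^{2} + 324\right)}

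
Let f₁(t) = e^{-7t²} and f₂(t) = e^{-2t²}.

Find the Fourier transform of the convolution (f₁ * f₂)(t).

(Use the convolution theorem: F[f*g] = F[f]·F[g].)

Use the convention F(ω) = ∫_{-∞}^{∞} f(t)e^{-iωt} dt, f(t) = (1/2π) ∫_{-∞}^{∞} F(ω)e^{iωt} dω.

F[f₁*f₂](ω) = \frac{\sqrt{14} \pi e^{- \frac{9 \omega^{2}}{56}}}{14}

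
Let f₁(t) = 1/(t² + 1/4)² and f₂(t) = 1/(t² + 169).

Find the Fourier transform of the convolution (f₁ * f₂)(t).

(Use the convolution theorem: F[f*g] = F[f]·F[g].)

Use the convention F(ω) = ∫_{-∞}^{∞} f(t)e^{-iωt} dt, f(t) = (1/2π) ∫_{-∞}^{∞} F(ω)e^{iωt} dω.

F[f₁*f₂](ω) = \frac{2 \pi^{2} \left(\left|{\omega}\right| + 2\right) e^{- \frac{27 \left|{\omega}\right|}{2}}}{13}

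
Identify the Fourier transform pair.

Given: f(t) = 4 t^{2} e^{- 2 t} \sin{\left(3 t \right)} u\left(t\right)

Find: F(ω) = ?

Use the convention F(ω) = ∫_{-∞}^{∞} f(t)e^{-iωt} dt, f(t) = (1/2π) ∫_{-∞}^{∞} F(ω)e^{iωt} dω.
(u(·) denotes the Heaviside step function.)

F(ω) = \frac{72 \left(\left(i \omega + 2\right)^{2} - 3\right)}{\left(\left(i \omega + 2\right)^{2} + 9\right)^{3}}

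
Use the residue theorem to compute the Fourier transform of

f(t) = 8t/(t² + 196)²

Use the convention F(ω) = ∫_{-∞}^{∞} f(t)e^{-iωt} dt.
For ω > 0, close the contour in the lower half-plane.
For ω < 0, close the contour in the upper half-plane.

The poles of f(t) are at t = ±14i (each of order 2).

Let g(z) = f(z)e^{-iωz}; for large |z| the factor e^{-iωz} decays in the lower half-plane when ω > 0 and in the upper half-plane when ω < 0.

Case ω > 0 (lower half-plane, clockwise contour ⇒ F(ω) = -2πi·ΣRes):
  Res_{z = - 14 i} g(z) = \frac{\omega e^{- 14 \omega}}{7} (pole of order 2)
  F(ω) = -2πi·ΣRes = - \frac{2 i \pi \omega e^{- 14 \omega}}{7}

Case ω < 0 (upper half-plane, counterclockwise contour ⇒ F(ω) = +2πi·ΣRes):
  Res_{z = 14 i} g(z) = - \frac{\omega e^{14 \omega}}{7} (pole of order 2)
  F(ω) = 2πi·ΣRes = - \frac{2 i \pi \omega e^{14 \omega}}{7}

Both cases combine into a single formula in |ω|:

F(ω) = - \frac{2 i \pi \omega e^{- 14 \left|{\omega}\right|}}{7}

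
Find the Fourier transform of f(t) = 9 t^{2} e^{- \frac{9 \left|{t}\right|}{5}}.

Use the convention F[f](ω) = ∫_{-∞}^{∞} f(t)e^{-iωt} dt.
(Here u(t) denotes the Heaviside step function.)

F(ω) = \frac{121500 \left(27 - 25 \omega^{2}\right)}{\left(25 \omega^{2} + 81\right)^{3}}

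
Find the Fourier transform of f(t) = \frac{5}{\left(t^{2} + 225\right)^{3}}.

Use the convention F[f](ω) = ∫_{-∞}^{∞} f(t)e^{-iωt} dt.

F(ω) = \frac{\pi \left(75 \omega^{2} + 15 \left|{\omega}\right| + 1\right) e^{- 15 \left|{\omega}\right|}}{405000}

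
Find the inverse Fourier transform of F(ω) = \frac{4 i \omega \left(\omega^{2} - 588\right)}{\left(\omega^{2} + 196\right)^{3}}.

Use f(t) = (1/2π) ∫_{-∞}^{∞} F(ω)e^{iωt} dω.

f(t) = t e^{- 14 \left|{t}\right|} \left|{t}\right|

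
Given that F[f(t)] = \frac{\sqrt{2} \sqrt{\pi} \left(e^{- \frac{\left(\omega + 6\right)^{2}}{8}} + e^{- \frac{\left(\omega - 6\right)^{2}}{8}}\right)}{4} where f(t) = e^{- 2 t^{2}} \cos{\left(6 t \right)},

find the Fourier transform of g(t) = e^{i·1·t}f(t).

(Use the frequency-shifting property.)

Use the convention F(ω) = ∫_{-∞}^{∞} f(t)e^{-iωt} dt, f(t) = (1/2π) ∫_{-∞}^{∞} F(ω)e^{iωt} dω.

F[g](ω) = \frac{\sqrt{2} \sqrt{\pi} \left(e^{3 \omega} + e^{3}\right) e^{- \frac{\omega^{2}}{8} - \frac{5 \omega}{4} - \frac{49}{8}}}{4}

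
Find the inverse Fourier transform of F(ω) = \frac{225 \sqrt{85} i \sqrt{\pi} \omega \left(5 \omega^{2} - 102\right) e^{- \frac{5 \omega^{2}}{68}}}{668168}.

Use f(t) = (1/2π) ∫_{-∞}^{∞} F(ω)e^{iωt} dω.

f(t) = 9 t^{3} e^{- \frac{17 t^{2}}{5}}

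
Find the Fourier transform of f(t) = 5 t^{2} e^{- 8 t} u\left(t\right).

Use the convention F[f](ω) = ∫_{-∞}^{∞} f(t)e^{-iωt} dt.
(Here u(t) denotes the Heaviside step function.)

F(ω) = \frac{10}{\left(i \omega + 8\right)^{3}}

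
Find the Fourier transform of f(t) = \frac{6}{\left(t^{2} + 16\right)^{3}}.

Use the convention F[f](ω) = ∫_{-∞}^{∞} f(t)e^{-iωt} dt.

F(ω) = \frac{3 \pi \left(16 \omega^{2} + 12 \left|{\omega}\right| + 3\right) e^{- 4 \left|{\omega}\right|}}{4096}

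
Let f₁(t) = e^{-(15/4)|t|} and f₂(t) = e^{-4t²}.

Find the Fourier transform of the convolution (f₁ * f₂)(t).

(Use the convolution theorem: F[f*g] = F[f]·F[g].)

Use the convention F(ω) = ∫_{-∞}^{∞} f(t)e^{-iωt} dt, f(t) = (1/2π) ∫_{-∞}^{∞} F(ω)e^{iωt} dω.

F[f₁*f₂](ω) = \frac{60 \sqrt{\pi} e^{- \frac{\omega^{2}}{16}}}{16 \omega^{2} + 225}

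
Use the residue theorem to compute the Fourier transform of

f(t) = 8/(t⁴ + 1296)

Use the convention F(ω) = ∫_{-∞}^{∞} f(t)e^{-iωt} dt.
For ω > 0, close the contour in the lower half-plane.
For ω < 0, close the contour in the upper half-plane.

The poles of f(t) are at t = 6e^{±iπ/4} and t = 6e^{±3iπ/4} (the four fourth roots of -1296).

Let g(z) = f(z)e^{-iωz}; for large |z| the factor e^{-iωz} decays in the lower half-plane when ω > 0 and in the upper half-plane when ω < 0.

Case ω > 0 (lower half-plane, clockwise contour ⇒ F(ω) = -2πi·ΣRes):
  Res_{z = - 3 \sqrt{2} - 3 \sqrt{2} i} g(z) = \frac{\sqrt{2} i \left(1 - i\right) e^{3 \sqrt{2} \omega \left(-1 + i\right)}}{216}
  Res_{z = 3 \sqrt{2} - 3 \sqrt{2} i} g(z) = \frac{\sqrt{2} i \left(1 + i\right) e^{- 3 \sqrt{2} \omega \left(1 + i\right)}}{216}
  F(ω) = -2πi·ΣRes = \frac{\sqrt{2} \pi \left(1 - i\right) \left(e^{6 \sqrt{2} i \omega} + i\right) e^{- 3 \sqrt{2} \omega \left(1 + i\right)}}{108} = \frac{\pi e^{- 3 \sqrt{2} \omega} \sin{\left(3 \sqrt{2} \omega + \frac{\pi}{4} \right)}}{27}

Case ω < 0 (upper half-plane, counterclockwise contour ⇒ F(ω) = +2πi·ΣRes):
  Res_{z = 3 \sqrt{2} + 3 \sqrt{2} i} g(z) = \frac{\sqrt{2} i \left(-1 + i\right) e^{3 \sqrt{2} \omega \left(1 - i\right)}}{216}
  Res_{z = - 3 \sqrt{2} + 3 \sqrt{2} i} g(z) = \frac{\sqrt{2} \left(1 - i\right) e^{3 \sqrt{2} \omega \left(1 + i\right)}}{216}
  F(ω) = 2πi·ΣRes = - \frac{\sqrt{2} i \pi \left(i \left(1 - i\right) e^{3 \sqrt{2} \omega \left(1 - i\right)} - \left(1 - i\right) e^{3 \sqrt{2} \omega \left(1 + i\right)}\right)}{108} = \frac{\pi e^{3 \sqrt{2} \omega} \cos{\left(3 \sqrt{2} \omega + \frac{\pi}{4} \right)}}{27}

Both cases combine into a single formula in |ω|:

F(ω) = \frac{\pi e^{- 3 \sqrt{2} \left|{\omega}\right|} \sin{\left(3 \sqrt{2} \left|{\omega}\right| + \frac{\pi}{4} \right)}}{27}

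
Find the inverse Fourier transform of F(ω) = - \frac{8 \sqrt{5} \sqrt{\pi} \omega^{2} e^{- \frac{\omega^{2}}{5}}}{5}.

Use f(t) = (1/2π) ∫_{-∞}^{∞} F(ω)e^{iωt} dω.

f(t) = 5 \left(5 t^{2} - 2\right) e^{- \frac{5 t^{2}}{4}}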